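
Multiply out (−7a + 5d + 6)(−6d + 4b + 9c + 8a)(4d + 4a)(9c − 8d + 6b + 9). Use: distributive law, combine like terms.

(−7a + 5d + 6)(−6d + 4b + 9c + 8a)(4d + 4a)(9c − 8d + 6b + 9)
= (42ad − 28ab − 63ac − 56a^2 − 30d^2 + 20bd + 45cd + 40ad − 36d + 24b + 54c + 48a)(4d + 4a)(9c − 8d + 6b + 9)    [distributive law]
= (82ad − 28ab − 63ac − 56a^2 − 30d^2 + 20bd + 45cd − 36d + 24b + 54c + 48a)(4d + 4a)(9c − 8d + 6b + 9)    [combine like terms]
= (328ad^2 + 328a^2d − 112abd − 112a^2b − 252acd − 252a^2c − 224a^2d − 224a^3 − 120d^3 − 120ad^2 + 80bd^2 + 80abd + 180cd^2 + 180acd − 144d^2 − 144ad + 96bd + 96ab + 216cd + 216ac + 192ad + 192a^2)(9c − 8d + 6b + 9)    [distributive law]
= (208ad^2 + 104a^2d − 32abd − 112a^2b − 72acd − 252a^2c − 224a^3 − 120d^3 + 80bd^2 + 180cd^2 − 144d^2 + 48ad + 96bd + 96ab + 216cd + 216ac + 192a^2)(9c − 8d + 6b + 9)    [combine like terms]
= 1872acd^2 − 1664ad^3 + 1248abd^2 + 1872ad^2 + 936a^2cd − 832a^2d^2 + 624a^2bd + 936a^2d − 288abcd + 256abd^2 − 192ab^2d − 288abd − 1008a^2bc + 896a^2bd − 672a^2b^2 − 1008a^2b − 648ac^2d + 576acd^2 − 432abcd − 648acd − 2268a^2c^2 + 2016a^2cd − 1512a^2bc − 2268a^2c − 2016a^3c + 1792a^3d − 1344a^3b − 2016a^3 − 1080cd^3 + 960d^4 − 720bd^3 − 1080d^3 + 720bcd^2 − 640bd^3 + 480b^2d^2 + 720bd^2 + 1620c^2d^2 − 1440cd^3 + 1080bcd^2 + 1620cd^2 − 1296cd^2 + 1152d^3 − 864bd^2 − 1296d^2 + 432acd − 384ad^2 + 288abd + 432ad + 864bcd − 768bd^2 + 576b^2d + 864bd + 864abc − 768abd + 576ab^2 + 864ab + 1944c^2d − 1728cd^2 + 1296bcd + 1944cd + 1944ac^2 − 1728acd + 1296abc + 1944ac + 1728a^2c − 1536a^2d + 1152a^2b + 1728a^2    [distributive law]
= 2448acd^2 − 1664ad^3 + 1504abd^2 + 1488ad^2 + 2952a^2cd − 832a^2d^2 + 1520a^2bd − 600a^2d − 720abcd − 192ab^2d − 768abd − 2520a^2bc − 672a^2b^2 + 144a^2b − 648ac^2d − 1944acd − 2268a^2c^2 − 540a^2c − 2016a^3c + 1792a^3d − 1344a^3b − 2016a^3 − 2520cd^3 + 960d^4 − 1360bd^3 + 72d^3 + 1800bcd^2 + 480b^2d^2 − 912bd^2 + 1620c^2d^2 − 1404cd^2 − 1296d^2 + 432ad + 2160bcd + 576b^2d + 864bd + 2160abc + 576ab^2 + 864ab + 1944c^2d + 1944cd + 1944ac^2 + 1944ac + 1728a^2    [combine like terms]

2448acd^2 − 1664ad^3 + 1504abd^2 + 1488ad^2 + 2952a^2cd − 832a^2d^2 + 1520a^2bd − 600a^2d − 720abcd − 192ab^2d − 768abd − 2520a^2bc − 672a^2b^2 + 144a^2b − 648ac^2d − 1944acd − 2268a^2c^2 − 540a^2c − 2016a^3c + 1792a^3d − 1344a^3b − 2016a^3 − 2520cd^3 + 960d^4 − 1360bd^3 + 72d^3 + 1800bcd^2 + 480b^2d^2 − 912bd^2 + 1620c^2d^2 − 1404cd^2 − 1296d^2 + 432ad + 2160bcd + 576b^2d + 864bd + 2160abc + 576ab^2 + 864ab + 1944c^2d + 1944cd + 1944ac^2 + 1944ac + 1728a^2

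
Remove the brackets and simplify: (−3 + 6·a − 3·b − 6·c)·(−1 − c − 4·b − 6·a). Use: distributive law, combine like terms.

(−3 + 6·a − 3·b − 6·c)·(−1 − c − 4·b − 6·a)
= 3 + 3·c + 12·b + 18·a − 6·a − 6·a·c − 24·a·b − 36·a^2 + 3·b + 3·b·c + 12·b^2 + 18·a·b + 6·c + 6·c^2 + 24·b·c + 36·a·c    [distributive law]
= 3 + 9·c + 15·b + 12·a + 30·a·c − 6·a·b − 36·a^2 + 27·b·c + 12·b^2 + 6·c^2    [combine like terms]

3 + 9·c + 15·b + 12·a + 30·a·c − 6·a·b − 36·a^2 + 27·b·c + 12·b^2 + 6·c^2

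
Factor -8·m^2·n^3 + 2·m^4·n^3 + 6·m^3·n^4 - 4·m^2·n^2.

2·m^2·n^2(-4·n + m^2·n + 3·m·n^2 - 2)

-8·m^2·n^3 + 2·m^4·n^3 + 6·m^3·n^4 - 4·m^2·n^2
= 2(-4·m^2·n^3 + m^4·n^3 + 3·m^3·n^4 - 2·m^2·n^2)    [factor out 2]
= 2·m^2·n^2(-4·n + m^2·n + 3·m·n^2 - 2)    [factor out m^2·n^2]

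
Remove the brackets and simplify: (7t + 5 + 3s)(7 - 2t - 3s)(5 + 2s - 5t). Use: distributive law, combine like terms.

(7t + 5 + 3s)(7 - 2t - 3s)(5 + 2s - 5t)
= (49t - 14t² - 21st + 35 - 10t - 15s + 21s - 6st - 9s²)(5 + 2s - 5t)    [distributive law]
= (39t - 14t² - 27st + 35 + 6s - 9s²)(5 + 2s - 5t)    [combine like terms]
= 195t + 78st - 195t² - 70t² - 28st² + 70t³ - 135st - 54s²t + 135st² + 175 + 70s - 175t + 30s + 12s² - 30st - 45s² - 18s³ + 45s²t    [distributive law]
= 20t - 87st - 265t² + 107st² + 70t³ - 9s²t + 175 + 100s - 33s² - 18s³    [combine like terms]

20t - 87st - 265t² + 107st² + 70t³ - 9s²t + 175 + 100s - 33s² - 18s³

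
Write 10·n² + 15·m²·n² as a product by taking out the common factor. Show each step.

5·n²(2 + 3·m²)

10·n² + 15·m²·n²
= 5(2·n² + 3·m²·n²)    [factor out 5]
= 5·n²(2 + 3·m²)    [factor out n²]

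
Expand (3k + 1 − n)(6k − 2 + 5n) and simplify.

(3k + 1 − n)(6k − 2 + 5n)
= 18k² − 6k + 15kn + 6k − 2 + 5n − 6kn + 2n − 5n²    [distributive law]
= 18k² + 9kn − 2 + 7n − 5n²    [combine like terms]

18k² + 9kn − 2 + 7n − 5n²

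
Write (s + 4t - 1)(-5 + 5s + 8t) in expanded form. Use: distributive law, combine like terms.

-10s + 5s² + 28st - 28t + 32t² + 5

(s + 4t - 1)(-5 + 5s + 8t)
= -5s + 5s² + 8st - 20t + 20st + 32t² + 5 - 5s - 8t    [distributive law]
= -10s + 5s² + 28st - 28t + 32t² + 5    [combine like terms]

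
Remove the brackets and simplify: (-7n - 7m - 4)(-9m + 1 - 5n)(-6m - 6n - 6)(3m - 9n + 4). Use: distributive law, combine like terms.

(-7n - 7m - 4)(-9m + 1 - 5n)(-6m - 6n - 6)(3m - 9n + 4)
= (63mn - 7n + 35n^2 + 63m^2 - 7m + 35mn + 36m - 4 + 20n)(-6m - 6n - 6)(3m - 9n + 4)    [distributive law]
= (98mn + 13n + 35n^2 + 63m^2 + 29m - 4)(-6m - 6n - 6)(3m - 9n + 4)    [combine like terms]
= (-588m^2n - 588mn^2 - 588mn - 78mn - 78n^2 - 78n - 210mn^2 - 210n^3 - 210n^2 - 378m^3 - 378m^2n - 378m^2 - 174m^2 - 174mn - 174m + 24m + 24n + 24)(3m - 9n + 4)    [distributive law]
= (-966m^2n - 798mn^2 - 840mn - 288n^2 - 54n - 210n^3 - 378m^3 - 552m^2 - 150m + 24)(3m - 9n + 4)    [combine like terms]
= -2898m^3n + 8694m^2n^2 - 3864m^2n - 2394m^2n^2 + 7182mn^3 - 3192mn^2 - 2520m^2n + 7560mn^2 - 3360mn - 864mn^2 + 2592n^3 - 1152n^2 - 162mn + 486n^2 - 216n - 630mn^3 + 1890n^4 - 840n^3 - 1134m^4 + 3402m^3n - 1512m^3 - 1656m^3 + 4968m^2n - 2208m^2 - 450m^2 + 1350mn - 600m + 72m - 216n + 96    [distributive law]
= 504m^3n + 6300m^2n^2 - 1416m^2n + 6552mn^3 + 3504mn^2 - 2172mn + 1752n^3 - 666n^2 - 432n + 1890n^4 - 1134m^4 - 3168m^3 - 2658m^2 - 528m + 96    [combine like terms]

504m^3n + 6300m^2n^2 - 1416m^2n + 6552mn^3 + 3504mn^2 - 2172mn + 1752n^3 - 666n^2 - 432n + 1890n^4 - 1134m^4 - 3168m^3 - 2658m^2 - 528m + 96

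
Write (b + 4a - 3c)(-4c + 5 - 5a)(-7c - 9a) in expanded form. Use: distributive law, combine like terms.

28bc^2 + 71abc - 35bc - 45ab + 45a^2b - 101ac^2 + 149a^2c - 5ac - 180a^2 + 180a^3 - 84c^3 + 105c^2

(b + 4a - 3c)(-4c + 5 - 5a)(-7c - 9a)
= (-4bc + 5b - 5ab - 16ac + 20a - 20a^2 + 12c^2 - 15c + 15ac)(-7c - 9a)    [distributive law]
= (-4bc + 5b - 5ab - ac + 20a - 20a^2 + 12c^2 - 15c)(-7c - 9a)    [combine like terms]
= 28bc^2 + 36abc - 35bc - 45ab + 35abc + 45a^2b + 7ac^2 + 9a^2c - 140ac - 180a^2 + 140a^2c + 180a^3 - 84c^3 - 108ac^2 + 105c^2 + 135ac    [distributive law]
= 28bc^2 + 71abc - 35bc - 45ab + 45a^2b - 101ac^2 + 149a^2c - 5ac - 180a^2 + 180a^3 - 84c^3 + 105c^2    [combine like terms]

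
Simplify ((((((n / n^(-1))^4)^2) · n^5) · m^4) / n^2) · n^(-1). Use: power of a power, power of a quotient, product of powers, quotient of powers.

m^4n^18

((((((n / n^(-1))^4)^2) · n^5) · m^4) / n^2) · n^(-1)
= (((((n / n^(-1))^8) · n^5) · m^4) / n^2) · n^(-1)    [power of a power]
= (((((n^8) / ((n^(-1))^8)) · n^5) · m^4) / n^2) · n^(-1)    [power of a quotient]
= ((((n^8 / n^(-8)) · n^5) · m^4) / n^2) · n^(-1)    [power of a power]
= (((n^16 · n^5) · m^4) / n^2) · n^(-1)    [quotient of powers]
= ((n^21 · m^4) / n^2) · n^(-1)    [product of powers]
= m^4n^18    [quotient of powers; product of powers]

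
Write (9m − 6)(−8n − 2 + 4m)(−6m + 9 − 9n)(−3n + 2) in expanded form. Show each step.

−324m^2n^2 − 1512m^2n + 2970mn^2 + 234mn − 1944mn^3 + 1152m^2 − 900m + 648m^3n − 432m^3 − 1836n^2 + 324n + 1296n^3 + 216

(9m − 6)(−8n − 2 + 4m)(−6m + 9 − 9n)(−3n + 2)
= (−72mn − 18m + 36m^2 + 48n + 12 − 24m)(−6m + 9 − 9n)(−3n + 2)    [distributive law]
= (−72mn − 42m + 36m^2 + 48n + 12)(−6m + 9 − 9n)(−3n + 2)    [combine like terms]
= (432m^2n − 648mn + 648mn^2 + 252m^2 − 378m + 378mn − 216m^3 + 324m^2 − 324m^2n − 288mn + 432n − 432n^2 − 72m + 108 − 108n)(−3n + 2)    [distributive law]
= (108m^2n − 558mn + 648mn^2 + 576m^2 − 450m − 216m^3 + 324n − 432n^2 + 108)(−3n + 2)    [combine like terms]
= −324m^2n^2 + 216m^2n + 1674mn^2 − 1116mn − 1944mn^3 + 1296mn^2 − 1728m^2n + 1152m^2 + 1350mn − 900m + 648m^3n − 432m^3 − 972n^2 + 648n + 1296n^3 − 864n^2 − 324n + 216    [distributive law]
= −324m^2n^2 − 1512m^2n + 2970mn^2 + 234mn − 1944mn^3 + 1152m^2 − 900m + 648m^3n − 432m^3 − 1836n^2 + 324n + 1296n^3 + 216    [combine like terms]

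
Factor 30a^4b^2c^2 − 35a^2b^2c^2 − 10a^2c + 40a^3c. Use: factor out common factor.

30a^4b^2c^2 − 35a^2b^2c^2 − 10a^2c + 40a^3c
= 5(6a^4b^2c^2 − 7a^2b^2c^2 − 2a^2c + 8a^3c)    [factor out 5]
= 5a^2c(6a^2b^2c − 7b^2c − 2 + 8a)    [factor out a^2c]

5a^2c(6a^2b^2c − 7b^2c − 2 + 8a)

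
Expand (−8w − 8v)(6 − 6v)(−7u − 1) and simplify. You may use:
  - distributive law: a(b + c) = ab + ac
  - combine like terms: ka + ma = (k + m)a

(−8w − 8v)(6 − 6v)(−7u − 1)
= (−48w + 48vw − 48v + 48v^2)(−7u − 1)    [distributive law]
= 336uw + 48w − 336uvw − 48vw + 336uv + 48v − 336uv^2 − 48v^2    [distributive law]

336uw + 48w − 336uvw − 48vw + 336uv + 48v − 336uv^2 − 48v^2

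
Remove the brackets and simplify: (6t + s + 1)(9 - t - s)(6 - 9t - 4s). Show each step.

237t - 513t² - 326st + 54t³ + 87st² + 37s²t + 12s - 38s² + 4s³ + 54

(6t + s + 1)(9 - t - s)(6 - 9t - 4s)
= (54t - 6t² - 6st + 9s - st - s² + 9 - t - s)(6 - 9t - 4s)    [distributive law]
= (53t - 6t² - 7st + 8s - s² + 9)(6 - 9t - 4s)    [combine like terms]
= 318t - 477t² - 212st - 36t² + 54t³ + 24st² - 42st + 63st² + 28s²t + 48s - 72st - 32s² - 6s² + 9s²t + 4s³ + 54 - 81t - 36s    [distributive law]
= 237t - 513t² - 326st + 54t³ + 87st² + 37s²t + 12s - 38s² + 4s³ + 54    [combine like terms]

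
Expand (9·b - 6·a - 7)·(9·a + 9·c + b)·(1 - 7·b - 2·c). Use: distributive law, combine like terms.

(9·b - 6·a - 7)·(9·a + 9·c + b)·(1 - 7·b - 2·c)
= (81·a·b + 81·b·c + 9·b² - 54·a² - 54·a·c - 6·a·b - 63·a - 63·c - 7·b)·(1 - 7·b - 2·c)    [distributive law]
= (75·a·b + 81·b·c + 9·b² - 54·a² - 54·a·c - 63·a - 63·c - 7·b)·(1 - 7·b - 2·c)    [combine like terms]
= 75·a·b - 525·a·b² - 150·a·b·c + 81·b·c - 567·b²·c - 162·b·c² + 9·b² - 63·b³ - 18·b²·c - 54·a² + 378·a²·b + 108·a²·c - 54·a·c + 378·a·b·c + 108·a·c² - 63·a + 441·a·b + 126·a·c - 63·c + 441·b·c + 126·c² - 7·b + 49·b² + 14·b·c    [distributive law]
= 516·a·b - 525·a·b² + 228·a·b·c + 536·b·c - 585·b²·c - 162·b·c² + 58·b² - 63·b³ - 54·a² + 378·a²·b + 108·a²·c + 72·a·c + 108·a·c² - 63·a - 63·c + 126·c² - 7·b    [combine like terms]

516·a·b - 525·a·b² + 228·a·b·c + 536·b·c - 585·b²·c - 162·b·c² + 58·b² - 63·b³ - 54·a² + 378·a²·b + 108·a²·c + 72·a·c + 108·a·c² - 63·a - 63·c + 126·c² - 7·b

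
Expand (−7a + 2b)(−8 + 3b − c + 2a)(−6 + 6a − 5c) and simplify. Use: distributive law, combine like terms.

(−7a + 2b)(−8 + 3b − c + 2a)(−6 + 6a − 5c)
= (56a − 21ab + 7ac − 14a^2 − 16b + 6b^2 − 2bc + 4ab)(−6 + 6a − 5c)    [distributive law]
= (56a − 17ab + 7ac − 14a^2 − 16b + 6b^2 − 2bc)(−6 + 6a − 5c)    [combine like terms]
= −336a + 336a^2 − 280ac + 102ab − 102a^2b + 85abc − 42ac + 42a^2c − 35ac^2 + 84a^2 − 84a^3 + 70a^2c + 96b − 96ab + 80bc − 36b^2 + 36ab^2 − 30b^2c + 12bc − 12abc + 10bc^2    [distributive law]
= −336a + 420a^2 − 322ac + 6ab − 102a^2b + 73abc + 112a^2c − 35ac^2 − 84a^3 + 96b + 92bc − 36b^2 + 36ab^2 − 30b^2c + 10bc^2    [combine like terms]

−336a + 420a^2 − 322ac + 6ab − 102a^2b + 73abc + 112a^2c − 35ac^2 − 84a^3 + 96b + 92bc − 36b^2 + 36ab^2 − 30b^2c + 10bc^2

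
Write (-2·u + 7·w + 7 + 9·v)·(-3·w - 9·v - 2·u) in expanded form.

-8·u·w + 4·u^2 - 21·w^2 - 90·v·w - 21·w - 63·v - 14·u - 81·v^2

(-2·u + 7·w + 7 + 9·v)·(-3·w - 9·v - 2·u)
= 6·u·w + 18·u·v + 4·u^2 - 21·w^2 - 63·v·w - 14·u·w - 21·w - 63·v - 14·u - 27·v·w - 81·v^2 - 18·u·v    [distributive law]
= -8·u·w + 4·u^2 - 21·w^2 - 90·v·w - 21·w - 63·v - 14·u - 81·v^2    [combine like terms]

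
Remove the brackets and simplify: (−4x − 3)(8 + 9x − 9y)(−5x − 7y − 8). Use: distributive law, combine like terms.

583x^2 − 10xy + 592x + 180x^3 + 72x^2y − 252xy^2 − 48y + 192 − 189y^2

(−4x − 3)(8 + 9x − 9y)(−5x − 7y − 8)
= (−32x − 36x^2 + 36xy − 24 − 27x + 27y)(−5x − 7y − 8)    [distributive law]
= (−59x − 36x^2 + 36xy − 24 + 27y)(−5x − 7y − 8)    [combine like terms]
= 295x^2 + 413xy + 472x + 180x^3 + 252x^2y + 288x^2 − 180x^2y − 252xy^2 − 288xy + 120x + 168y + 192 − 135xy − 189y^2 − 216y    [distributive law]
= 583x^2 − 10xy + 592x + 180x^3 + 72x^2y − 252xy^2 − 48y + 192 − 189y^2    [combine like terms]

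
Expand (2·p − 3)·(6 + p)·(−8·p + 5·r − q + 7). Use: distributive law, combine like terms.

(2·p − 3)·(6 + p)·(−8·p + 5·r − q + 7)
= (12·p + 2·p^2 − 18 − 3·p)·(−8·p + 5·r − q + 7)    [distributive law]
= (9·p + 2·p^2 − 18)·(−8·p + 5·r − q + 7)    [combine like terms]
= −72·p^2 + 45·p·r − 9·p·q + 63·p − 16·p^3 + 10·p^2·r − 2·p^2·q + 14·p^2 + 144·p − 90·r + 18·q − 126    [distributive law]
= −58·p^2 + 45·p·r − 9·p·q + 207·p − 16·p^3 + 10·p^2·r − 2·p^2·q − 90·r + 18·q − 126    [combine like terms]

−58·p^2 + 45·p·r − 9·p·q + 207·p − 16·p^3 + 10·p^2·r − 2·p^2·q − 90·r + 18·q − 126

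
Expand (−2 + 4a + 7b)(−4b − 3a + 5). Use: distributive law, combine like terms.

43b + 26a − 10 − 37ab − 12a^2 − 28b^2

(−2 + 4a + 7b)(−4b − 3a + 5)
= 8b + 6a − 10 − 16ab − 12a^2 + 20a − 28b^2 − 21ab + 35b    [distributive law]
= 43b + 26a − 10 − 37ab − 12a^2 − 28b^2    [combine like terms]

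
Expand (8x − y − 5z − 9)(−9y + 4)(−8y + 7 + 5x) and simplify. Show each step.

621xy² − 375xy − 360x²y + 44x + 160x² − 72y³ − 553y² + 827y − 360y²z + 475yz + 225xyz − 140z − 100xz − 252

(8x − y − 5z − 9)(−9y + 4)(−8y + 7 + 5x)
= (−72xy + 32x + 9y² − 4y + 45yz − 20z + 81y − 36)(−8y + 7 + 5x)    [distributive law]
= (−72xy + 32x + 9y² + 77y + 45yz − 20z − 36)(−8y + 7 + 5x)    [combine like terms]
= 576xy² − 504xy − 360x²y − 256xy + 224x + 160x² − 72y³ + 63y² + 45xy² − 616y² + 539y + 385xy − 360y²z + 315yz + 225xyz + 160yz − 140z − 100xz + 288y − 252 − 180x    [distributive law]
= 621xy² − 375xy − 360x²y + 44x + 160x² − 72y³ − 553y² + 827y − 360y²z + 475yz + 225xyz − 140z − 100xz − 252    [combine like terms]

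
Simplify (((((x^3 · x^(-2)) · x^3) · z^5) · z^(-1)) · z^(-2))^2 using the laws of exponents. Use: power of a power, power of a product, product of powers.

x^8z^4

(((((x^3 · x^(-2)) · x^3) · z^5) · z^(-1)) · z^(-2))^2
= (((((x^3 · x^(-2)) · x^3) · z^5) · z^(-1))^2) · ((z^(-2))^2)    [power of a product]
= (((((x^3 · x^(-2)) · x^3) · z^5)^2) · ((z^(-1))^2)) · ((z^(-2))^2)    [power of a product]
= (((((x^3 · x^(-2)) · x^3)^2) · ((z^5)^2)) · ((z^(-1))^2)) · ((z^(-2))^2)    [power of a product]
= (((((x^3 · x^(-2))^2) · ((x^3)^2)) · ((z^5)^2)) · ((z^(-1))^2)) · ((z^(-2))^2)    [power of a product]
= ((((((x^3)^2) · ((x^(-2))^2)) · ((x^3)^2)) · ((z^5)^2)) · ((z^(-1))^2)) · ((z^(-2))^2)    [power of a product]
= ((((x^6 · ((x^(-2))^2)) · ((x^3)^2)) · ((z^5)^2)) · ((z^(-1))^2)) · ((z^(-2))^2)    [power of a power]
= ((((x^6 · x^(-4)) · ((x^3)^2)) · ((z^5)^2)) · ((z^(-1))^2)) · ((z^(-2))^2)    [power of a power]
= (((x^2 · ((x^3)^2)) · ((z^5)^2)) · ((z^(-1))^2)) · ((z^(-2))^2)    [product of powers]
= (((x^2 · x^6) · ((z^5)^2)) · ((z^(-1))^2)) · ((z^(-2))^2)    [power of a power]
= ((x^8 · ((z^5)^2)) · ((z^(-1))^2)) · ((z^(-2))^2)    [product of powers]
= ((x^8 · z^10) · ((z^(-1))^2)) · ((z^(-2))^2)    [power of a power]
= ((x^8 · z^10) · z^(-2)) · ((z^(-2))^2)    [power of a power]
= ((x^8 · z^10) · z^(-2)) · z^(-4)    [power of a power]
= x^8z^4    [product of powers]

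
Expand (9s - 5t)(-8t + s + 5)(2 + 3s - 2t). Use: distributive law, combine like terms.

-319st - 249s^2t + 274st^2 + 153s^2 + 27s^3 + 90s + 130t^2 - 80t^3 - 50t

(9s - 5t)(-8t + s + 5)(2 + 3s - 2t)
= (-72st + 9s^2 + 45s + 40t^2 - 5st - 25t)(2 + 3s - 2t)    [distributive law]
= (-77st + 9s^2 + 45s + 40t^2 - 25t)(2 + 3s - 2t)    [combine like terms]
= -154st - 231s^2t + 154st^2 + 18s^2 + 27s^3 - 18s^2t + 90s + 135s^2 - 90st + 80t^2 + 120st^2 - 80t^3 - 50t - 75st + 50t^2    [distributive law]
= -319st - 249s^2t + 274st^2 + 153s^2 + 27s^3 + 90s + 130t^2 - 80t^3 - 50t    [combine like terms]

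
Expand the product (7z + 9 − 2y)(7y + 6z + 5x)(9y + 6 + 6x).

(7z + 9 − 2y)(7y + 6z + 5x)(9y + 6 + 6x)
= (49yz + 42z^2 + 35xz + 63y + 54z + 45x − 14y^2 − 12yz − 10xy)(9y + 6 + 6x)    [distributive law]
= (37yz + 42z^2 + 35xz + 63y + 54z + 45x − 14y^2 − 10xy)(9y + 6 + 6x)    [combine like terms]
= 333y^2z + 222yz + 222xyz + 378yz^2 + 252z^2 + 252xz^2 + 315xyz + 210xz + 210x^2z + 567y^2 + 378y + 378xy + 486yz + 324z + 324xz + 405xy + 270x + 270x^2 − 126y^3 − 84y^2 − 84xy^2 − 90xy^2 − 60xy − 60x^2y    [distributive law]
= 333y^2z + 708yz + 537xyz + 378yz^2 + 252z^2 + 252xz^2 + 534xz + 210x^2z + 483y^2 + 378y + 723xy + 324z + 270x + 270x^2 − 126y^3 − 174xy^2 − 60x^2y    [combine like terms]

333y^2z + 708yz + 537xyz + 378yz^2 + 252z^2 + 252xz^2 + 534xz + 210x^2z + 483y^2 + 378y + 723xy + 324z + 270x + 270x^2 − 126y^3 − 174xy^2 − 60x^2y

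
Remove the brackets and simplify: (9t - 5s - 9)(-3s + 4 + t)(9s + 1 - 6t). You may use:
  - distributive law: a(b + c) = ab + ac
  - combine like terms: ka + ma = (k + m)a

(9t - 5s - 9)(-3s + 4 + t)(9s + 1 - 6t)
= (-27st + 36t + 9t² + 15s² - 20s - 5st + 27s - 36 - 9t)(9s + 1 - 6t)    [distributive law]
= (-32st + 27t + 9t² + 15s² + 7s - 36)(9s + 1 - 6t)    [combine like terms]
= -288s²t - 32st + 192st² + 243st + 27t - 162t² + 81st² + 9t² - 54t³ + 135s³ + 15s² - 90s²t + 63s² + 7s - 42st - 324s - 36 + 216t    [distributive law]
= -378s²t + 169st + 273st² + 243t - 153t² - 54t³ + 135s³ + 78s² - 317s - 36    [combine like terms]

-378s²t + 169st + 273st² + 243t - 153t² - 54t³ + 135s³ + 78s² - 317s - 36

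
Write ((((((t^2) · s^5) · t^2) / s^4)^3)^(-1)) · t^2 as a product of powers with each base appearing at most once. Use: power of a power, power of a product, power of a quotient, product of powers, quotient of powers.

((((((t^2) · s^5) · t^2) / s^4)^3)^(-1)) · t^2
= (((((t^2) · s^5) · t^2) / s^4)^(-3)) · t^2    [power of a power]
= (((((t^2) · s^5) · t^2)^(-3)) / ((s^4)^(-3))) · t^2    [power of a quotient]
= (((((t^2) · s^5)^(-3)) · ((t^2)^(-3))) / ((s^4)^(-3))) · t^2    [power of a product]
= (((((t^2)^(-3)) · ((s^5)^(-3))) · ((t^2)^(-3))) / ((s^4)^(-3))) · t^2    [power of a product]
= ((((t^(-6)) · ((s^5)^(-3))) · ((t^2)^(-3))) / ((s^4)^(-3))) · t^2    [power of a power]
= (((t^(-6) · s^(-15)) · ((t^2)^(-3))) / ((s^4)^(-3))) · t^2    [power of a power]
= (((t^(-6) · s^(-15)) · t^(-6)) / ((s^4)^(-3))) · t^2    [power of a power]
= (((t^(-6) · s^(-15)) · t^(-6)) / s^(-12)) · t^2    [power of a power]
= s^(-3)·t^(-10)    [quotient of powers; product of powers]

s^(-3)·t^(-10)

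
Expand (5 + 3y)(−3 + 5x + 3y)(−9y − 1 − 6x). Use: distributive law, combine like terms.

(5 + 3y)(−3 + 5x + 3y)(−9y − 1 − 6x)
= (−15 + 25x + 15y − 9y + 15xy + 9y^2)(−9y − 1 − 6x)    [distributive law]
= (−15 + 25x + 6y + 15xy + 9y^2)(−9y − 1 − 6x)    [combine like terms]
= 135y + 15 + 90x − 225xy − 25x − 150x^2 − 54y^2 − 6y − 36xy − 135xy^2 − 15xy − 90x^2y − 81y^3 − 9y^2 − 54xy^2    [distributive law]
= 129y + 15 + 65x − 276xy − 150x^2 − 63y^2 − 189xy^2 − 90x^2y − 81y^3    [combine like terms]

129y + 15 + 65x − 276xy − 150x^2 − 63y^2 − 189xy^2 − 90x^2y − 81y^3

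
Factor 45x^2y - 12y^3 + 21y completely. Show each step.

45x^2y - 12y^3 + 21y
= 3(15x^2y - 4y^3 + 7y)    [factor out 3]
= 3y(15x^2 - 4y^2 + 7)    [factor out y]

3y(15x^2 - 4y^2 + 7)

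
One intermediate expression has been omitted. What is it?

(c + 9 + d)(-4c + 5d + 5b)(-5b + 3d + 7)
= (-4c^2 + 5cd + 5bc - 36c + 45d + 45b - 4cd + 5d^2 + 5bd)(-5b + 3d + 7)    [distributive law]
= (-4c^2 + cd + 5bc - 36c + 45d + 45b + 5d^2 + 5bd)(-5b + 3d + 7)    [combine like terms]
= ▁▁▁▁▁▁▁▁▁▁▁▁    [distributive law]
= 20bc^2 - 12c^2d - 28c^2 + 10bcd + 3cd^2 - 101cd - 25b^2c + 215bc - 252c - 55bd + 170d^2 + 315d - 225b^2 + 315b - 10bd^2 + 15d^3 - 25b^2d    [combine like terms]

By distributive law:

20bc^2 - 12c^2d - 28c^2 - 5bcd + 3cd^2 + 7cd - 25b^2c + 15bcd + 35bc + 180bc - 108cd - 252c - 225bd + 135d^2 + 315d - 225b^2 + 135bd + 315b - 25bd^2 + 15d^3 + 35d^2 - 25b^2d + 15bd^2 + 35bd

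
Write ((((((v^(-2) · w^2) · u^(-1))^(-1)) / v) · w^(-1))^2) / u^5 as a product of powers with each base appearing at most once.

((((((v^(-2) · w^2) · u^(-1))^(-1)) / v) · w^(-1))^2) / u^5
= ((((((v^(-2) · w^2) · u^(-1))^(-1)) / v)^2) · ((w^(-1))^2)) / u^5    [power of a product]
= ((((((v^(-2) · w^2) · u^(-1))^(-1))^2) / (v^2)) · ((w^(-1))^2)) / u^5    [power of a quotient]
= (((((v^(-2) · w^2) · u^(-1))^(-2)) / (v^2)) · ((w^(-1))^2)) / u^5    [power of a power]
= (((((v^(-2) · w^2)^(-2)) · ((u^(-1))^(-2))) / (v^2)) · ((w^(-1))^2)) / u^5    [power of a product]
= ((((((v^(-2))^(-2)) · ((w^2)^(-2))) · ((u^(-1))^(-2))) / (v^2)) · ((w^(-1))^2)) / u^5    [power of a product]
= ((((v^4 · ((w^2)^(-2))) · ((u^(-1))^(-2))) / (v^2)) · ((w^(-1))^2)) / u^5    [power of a power]
= ((((v^4 · w^(-4)) · ((u^(-1))^(-2))) / (v^2)) · ((w^(-1))^2)) / u^5    [power of a power]
= ((((v^4 · w^(-4)) · u^2) / (v^2)) · ((w^(-1))^2)) / u^5    [power of a power]
= ((((v^4 · w^(-4)) · u^2) / v^2) · w^(-2)) / u^5    [power of a power]
= u^(-3)·v^2·w^(-6)    [quotient of powers; product of powers]

u^(-3)·v^2·w^(-6)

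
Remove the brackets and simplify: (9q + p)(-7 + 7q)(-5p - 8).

259pq + 504q - 315pq² - 504q² + 35p² + 56p - 35p²q

(9q + p)(-7 + 7q)(-5p - 8)
= (-63q + 63q² - 7p + 7pq)(-5p - 8)    [distributive law]
= 315pq + 504q - 315pq² - 504q² + 35p² + 56p - 35p²q - 56pq    [distributive law]
= 259pq + 504q - 315pq² - 504q² + 35p² + 56p - 35p²q    [combine like terms]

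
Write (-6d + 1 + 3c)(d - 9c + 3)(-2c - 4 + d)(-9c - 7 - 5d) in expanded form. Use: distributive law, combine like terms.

84c^2d^2 + 424cd^2 - 291cd^3 - 404d^2 + 7d^3 + 30d^4 + 999c^3d + 2193c^2d + 749cd - 437d - 702c^2 + 150c + 84 - 486c^4 - 1350c^3

(-6d + 1 + 3c)(d - 9c + 3)(-2c - 4 + d)(-9c - 7 - 5d)
= (-6d^2 + 54cd - 18d + d - 9c + 3 + 3cd - 27c^2 + 9c)(-2c - 4 + d)(-9c - 7 - 5d)    [distributive law]
= (-6d^2 + 57cd - 17d + 3 - 27c^2)(-2c - 4 + d)(-9c - 7 - 5d)    [combine like terms]
= (12cd^2 + 24d^2 - 6d^3 - 114c^2d - 228cd + 57cd^2 + 34cd + 68d - 17d^2 - 6c - 12 + 3d + 54c^3 + 108c^2 - 27c^2d)(-9c - 7 - 5d)    [distributive law]
= (69cd^2 + 7d^2 - 6d^3 - 141c^2d - 194cd + 71d - 6c - 12 + 54c^3 + 108c^2)(-9c - 7 - 5d)    [combine like terms]
= -621c^2d^2 - 483cd^2 - 345cd^3 - 63cd^2 - 49d^2 - 35d^3 + 54cd^3 + 42d^3 + 30d^4 + 1269c^3d + 987c^2d + 705c^2d^2 + 1746c^2d + 1358cd + 970cd^2 - 639cd - 497d - 355d^2 + 54c^2 + 42c + 30cd + 108c + 84 + 60d - 486c^4 - 378c^3 - 270c^3d - 972c^3 - 756c^2 - 540c^2d    [distributive law]
= 84c^2d^2 + 424cd^2 - 291cd^3 - 404d^2 + 7d^3 + 30d^4 + 999c^3d + 2193c^2d + 749cd - 437d - 702c^2 + 150c + 84 - 486c^4 - 1350c^3    [combine like terms]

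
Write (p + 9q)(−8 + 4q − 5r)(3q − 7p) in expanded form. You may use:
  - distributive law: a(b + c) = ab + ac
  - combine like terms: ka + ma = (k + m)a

(p + 9q)(−8 + 4q − 5r)(3q − 7p)
= (−8p + 4pq − 5pr − 72q + 36q^2 − 45qr)(3q − 7p)    [distributive law]
= −24pq + 56p^2 + 12pq^2 − 28p^2q − 15pqr + 35p^2r − 216q^2 + 504pq + 108q^3 − 252pq^2 − 135q^2r + 315pqr    [distributive law]
= 480pq + 56p^2 − 240pq^2 − 28p^2q + 300pqr + 35p^2r − 216q^2 + 108q^3 − 135q^2r    [combine like terms]

480pq + 56p^2 − 240pq^2 − 28p^2q + 300pqr + 35p^2r − 216q^2 + 108q^3 − 135q^2r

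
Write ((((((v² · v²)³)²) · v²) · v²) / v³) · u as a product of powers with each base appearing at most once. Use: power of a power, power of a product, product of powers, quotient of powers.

uv²⁵

((((((v² · v²)³)²) · v²) · v²) / v³) · u
= (((((v² · v²)⁶) · v²) · v²) / v³) · u    [power of a power]
= ((((((v²)⁶) · ((v²)⁶)) · v²) · v²) / v³) · u    [power of a product]
= ((((v¹² · ((v²)⁶)) · v²) · v²) / v³) · u    [power of a power]
= ((((v¹² · v¹²) · v²) · v²) / v³) · u    [power of a power]
= (((v²⁴ · v²) · v²) / v³) · u    [product of powers]
= ((v²⁶ · v²) / v³) · u    [product of powers]
= (v²⁸ / v³) · u    [product of powers]
= v²⁵ · u    [quotient of powers]
= uv²⁵    [rearrange]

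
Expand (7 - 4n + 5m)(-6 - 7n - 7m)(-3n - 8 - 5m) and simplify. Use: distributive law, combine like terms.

326n + 336 + 842m - 149n² + 418mn + 675m² - 84n³ - 119mn² + 140m²n + 175m³

(7 - 4n + 5m)(-6 - 7n - 7m)(-3n - 8 - 5m)
= (-42 - 49n - 49m + 24n + 28n² + 28mn - 30m - 35mn - 35m²)(-3n - 8 - 5m)    [distributive law]
= (-42 - 25n - 79m + 28n² - 7mn - 35m²)(-3n - 8 - 5m)    [combine like terms]
= 126n + 336 + 210m + 75n² + 200n + 125mn + 237mn + 632m + 395m² - 84n³ - 224n² - 140mn² + 21mn² + 56mn + 35m²n + 105m²n + 280m² + 175m³    [distributive law]
= 326n + 336 + 842m - 149n² + 418mn + 675m² - 84n³ - 119mn² + 140m²n + 175m³    [combine like terms]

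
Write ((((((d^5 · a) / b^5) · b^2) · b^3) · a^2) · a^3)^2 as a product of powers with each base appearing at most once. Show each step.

((((((d^5 · a) / b^5) · b^2) · b^3) · a^2) · a^3)^2
= ((((((d^5 · a) / b^5) · b^2) · b^3) · a^2)^2) · ((a^3)^2)    [power of a product]
= ((((((d^5 · a) / b^5) · b^2) · b^3)^2) · ((a^2)^2)) · ((a^3)^2)    [power of a product]
= ((((((d^5 · a) / b^5) · b^2)^2) · ((b^3)^2)) · ((a^2)^2)) · ((a^3)^2)    [power of a product]
= ((((((d^5 · a) / b^5)^2) · ((b^2)^2)) · ((b^3)^2)) · ((a^2)^2)) · ((a^3)^2)    [power of a product]
= ((((((d^5 · a)^2) / ((b^5)^2)) · ((b^2)^2)) · ((b^3)^2)) · ((a^2)^2)) · ((a^3)^2)    [power of a quotient]
= (((((((d^5)^2) · (a^2)) / ((b^5)^2)) · ((b^2)^2)) · ((b^3)^2)) · ((a^2)^2)) · ((a^3)^2)    [power of a product]
= (((((d^10 · (a^2)) / ((b^5)^2)) · ((b^2)^2)) · ((b^3)^2)) · ((a^2)^2)) · ((a^3)^2)    [power of a power]
= (((((d^10 · a^2) / b^10) · ((b^2)^2)) · ((b^3)^2)) · ((a^2)^2)) · ((a^3)^2)    [power of a power]
= (((((d^10 · a^2) / b^10) · b^4) · ((b^3)^2)) · ((a^2)^2)) · ((a^3)^2)    [power of a power]
= (((((d^10 · a^2) / b^10) · b^4) · b^6) · ((a^2)^2)) · ((a^3)^2)    [power of a power]
= (((((d^10 · a^2) / b^10) · b^4) · b^6) · a^4) · ((a^3)^2)    [power of a power]
= (((((d^10 · a^2) / b^10) · b^4) · b^6) · a^4) · a^6    [power of a power]
= a^12d^10    [quotient of powers; product of powers]

a^12d^10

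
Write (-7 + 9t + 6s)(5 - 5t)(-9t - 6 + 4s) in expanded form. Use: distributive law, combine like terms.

(-7 + 9t + 6s)(5 - 5t)(-9t - 6 + 4s)
= (-35 + 35t + 45t - 45t^2 + 30s - 30st)(-9t - 6 + 4s)    [distributive law]
= (-35 + 80t - 45t^2 + 30s - 30st)(-9t - 6 + 4s)    [combine like terms]
= 315t + 210 - 140s - 720t^2 - 480t + 320st + 405t^3 + 270t^2 - 180st^2 - 270st - 180s + 120s^2 + 270st^2 + 180st - 120s^2t    [distributive law]
= -165t + 210 - 320s - 450t^2 + 230st + 405t^3 + 90st^2 + 120s^2 - 120s^2t    [combine like terms]

-165t + 210 - 320s - 450t^2 + 230st + 405t^3 + 90st^2 + 120s^2 - 120s^2t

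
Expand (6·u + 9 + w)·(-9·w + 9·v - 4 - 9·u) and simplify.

(6·u + 9 + w)·(-9·w + 9·v - 4 - 9·u)
= -54·u·w + 54·u·v - 24·u - 54·u² - 81·w + 81·v - 36 - 81·u - 9·w² + 9·v·w - 4·w - 9·u·w    [distributive law]
= -63·u·w + 54·u·v - 105·u - 54·u² - 85·w + 81·v - 36 - 9·w² + 9·v·w    [combine like terms]

-63·u·w + 54·u·v - 105·u - 54·u² - 85·w + 81·v - 36 - 9·w² + 9·v·w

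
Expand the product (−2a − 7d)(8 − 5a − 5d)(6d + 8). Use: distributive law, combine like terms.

(−2a − 7d)(8 − 5a − 5d)(6d + 8)
= (−16a + 10a² + 10ad − 56d + 35ad + 35d²)(6d + 8)    [distributive law]
= (−16a + 10a² + 45ad − 56d + 35d²)(6d + 8)    [combine like terms]
= −96ad − 128a + 60a²d + 80a² + 270ad² + 360ad − 336d² − 448d + 210d³ + 280d²    [distributive law]
= 264ad − 128a + 60a²d + 80a² + 270ad² − 56d² − 448d + 210d³    [combine like terms]

264ad − 128a + 60a²d + 80a² + 270ad² − 56d² − 448d + 210d³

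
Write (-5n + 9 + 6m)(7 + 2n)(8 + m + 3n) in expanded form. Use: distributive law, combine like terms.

53n + 205mn - 131n² + 26mn² - 30n³ + 504 + 399m + 42m² + 12m²n

(-5n + 9 + 6m)(7 + 2n)(8 + m + 3n)
= (-35n - 10n² + 63 + 18n + 42m + 12mn)(8 + m + 3n)    [distributive law]
= (-17n - 10n² + 63 + 42m + 12mn)(8 + m + 3n)    [combine like terms]
= -136n - 17mn - 51n² - 80n² - 10mn² - 30n³ + 504 + 63m + 189n + 336m + 42m² + 126mn + 96mn + 12m²n + 36mn²    [distributive law]
= 53n + 205mn - 131n² + 26mn² - 30n³ + 504 + 399m + 42m² + 12m²n    [combine like terms]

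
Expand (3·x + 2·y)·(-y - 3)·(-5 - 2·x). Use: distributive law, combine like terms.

27·x·y + 6·x^2·y + 45·x + 18·x^2 + 10·y^2 + 4·x·y^2 + 30·y

(3·x + 2·y)·(-y - 3)·(-5 - 2·x)
= (-3·x·y - 9·x - 2·y^2 - 6·y)·(-5 - 2·x)    [distributive law]
= 15·x·y + 6·x^2·y + 45·x + 18·x^2 + 10·y^2 + 4·x·y^2 + 30·y + 12·x·y    [distributive law]
= 27·x·y + 6·x^2·y + 45·x + 18·x^2 + 10·y^2 + 4·x·y^2 + 30·y    [combine like terms]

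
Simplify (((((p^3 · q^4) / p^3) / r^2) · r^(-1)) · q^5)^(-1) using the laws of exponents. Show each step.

(((((p^3 · q^4) / p^3) / r^2) · r^(-1)) · q^5)^(-1)
= (((((p^3 · q^4) / p^3) / r^2) · r^(-1))^(-1)) · ((q^5)^(-1))    [power of a product]
= (((((p^3 · q^4) / p^3) / r^2)^(-1)) · ((r^(-1))^(-1))) · ((q^5)^(-1))    [power of a product]
= (((((p^3 · q^4) / p^3)^(-1)) / ((r^2)^(-1))) · ((r^(-1))^(-1))) · ((q^5)^(-1))    [power of a quotient]
= (((((p^3 · q^4)^(-1)) / ((p^3)^(-1))) / ((r^2)^(-1))) · ((r^(-1))^(-1))) · ((q^5)^(-1))    [power of a quotient]
= ((((((p^3)^(-1)) · ((q^4)^(-1))) / ((p^3)^(-1))) / ((r^2)^(-1))) · ((r^(-1))^(-1))) · ((q^5)^(-1))    [power of a product]
= ((((p^(-3) · ((q^4)^(-1))) / ((p^3)^(-1))) / ((r^2)^(-1))) · ((r^(-1))^(-1))) · ((q^5)^(-1))    [power of a power]
= ((((p^(-3) · q^(-4)) / ((p^3)^(-1))) / ((r^2)^(-1))) · ((r^(-1))^(-1))) · ((q^5)^(-1))    [power of a power]
= ((((p^(-3) · q^(-4)) / p^(-3)) / ((r^2)^(-1))) · ((r^(-1))^(-1))) · ((q^5)^(-1))    [power of a power]
= ((((p^(-3) · q^(-4)) / p^(-3)) / r^(-2)) · ((r^(-1))^(-1))) · ((q^5)^(-1))    [power of a power]
= ((((p^(-3) · q^(-4)) / p^(-3)) / r^(-2)) · r) · ((q^5)^(-1))    [power of a power]
= ((((p^(-3) · q^(-4)) / p^(-3)) / r^(-2)) · r) · q^(-5)    [power of a power]
= q^(-9)·r^3    [quotient of powers; product of powers]

q^(-9)·r^3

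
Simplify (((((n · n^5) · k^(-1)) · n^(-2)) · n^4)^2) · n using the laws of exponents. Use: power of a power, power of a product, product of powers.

(((((n · n^5) · k^(-1)) · n^(-2)) · n^4)^2) · n
= (((((n · n^5) · k^(-1)) · n^(-2))^2) · ((n^4)^2)) · n    [power of a product]
= (((((n · n^5) · k^(-1))^2) · ((n^(-2))^2)) · ((n^4)^2)) · n    [power of a product]
= (((((n · n^5)^2) · ((k^(-1))^2)) · ((n^(-2))^2)) · ((n^4)^2)) · n    [power of a product]
= (((((n^2) · ((n^5)^2)) · ((k^(-1))^2)) · ((n^(-2))^2)) · ((n^4)^2)) · n    [power of a product]
= ((((n^2 · n^10) · ((k^(-1))^2)) · ((n^(-2))^2)) · ((n^4)^2)) · n    [power of a power]
= (((n^12 · ((k^(-1))^2)) · ((n^(-2))^2)) · ((n^4)^2)) · n    [product of powers]
= (((n^12 · k^(-2)) · ((n^(-2))^2)) · ((n^4)^2)) · n    [power of a power]
= (((n^12 · k^(-2)) · n^(-4)) · ((n^4)^2)) · n    [power of a power]
= (((n^12 · k^(-2)) · n^(-4)) · n^8) · n    [power of a power]
= k^(-2)n^17    [product of powers]

k^(-2)n^17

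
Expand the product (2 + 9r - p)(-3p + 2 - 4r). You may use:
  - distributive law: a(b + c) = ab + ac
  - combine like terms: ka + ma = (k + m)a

(2 + 9r - p)(-3p + 2 - 4r)
= -6p + 4 - 8r - 27pr + 18r - 36r^2 + 3p^2 - 2p + 4pr    [distributive law]
= -8p + 4 + 10r - 23pr - 36r^2 + 3p^2    [combine like terms]

-8p + 4 + 10r - 23pr - 36r^2 + 3p^2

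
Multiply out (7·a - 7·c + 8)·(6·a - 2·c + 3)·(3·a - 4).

(7·a - 7·c + 8)·(6·a - 2·c + 3)·(3·a - 4)
= (42·a² - 14·a·c + 21·a - 42·a·c + 14·c² - 21·c + 48·a - 16·c + 24)·(3·a - 4)    [distributive law]
= (42·a² - 56·a·c + 69·a + 14·c² - 37·c + 24)·(3·a - 4)    [combine like terms]
= 126·a³ - 168·a² - 168·a²·c + 224·a·c + 207·a² - 276·a + 42·a·c² - 56·c² - 111·a·c + 148·c + 72·a - 96    [distributive law]
= 126·a³ + 39·a² - 168·a²·c + 113·a·c - 204·a + 42·a·c² - 56·c² + 148·c - 96    [combine like terms]

126·a³ + 39·a² - 168·a²·c + 113·a·c - 204·a + 42·a·c² - 56·c² + 148·c - 96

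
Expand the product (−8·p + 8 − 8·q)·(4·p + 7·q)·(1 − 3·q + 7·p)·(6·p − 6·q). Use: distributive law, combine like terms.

1152·p³ + 96·p²·q − 1776·p³·q + 2352·p²·q² − 1344·p⁴ − 2592·p·q² + 1776·p·q³ + 192·p² + 144·p·q − 336·q² + 1344·q³ − 1008·q⁴

(−8·p + 8 − 8·q)·(4·p + 7·q)·(1 − 3·q + 7·p)·(6·p − 6·q)
= (−32·p² − 56·p·q + 32·p + 56·q − 32·p·q − 56·q²)·(1 − 3·q + 7·p)·(6·p − 6·q)    [distributive law]
= (−32·p² − 88·p·q + 32·p + 56·q − 56·q²)·(1 − 3·q + 7·p)·(6·p − 6·q)    [combine like terms]
= (−32·p² + 96·p²·q − 224·p³ − 88·p·q + 264·p·q² − 616·p²·q + 32·p − 96·p·q + 224·p² + 56·q − 168·q² + 392·p·q − 56·q² + 168·q³ − 392·p·q²)·(6·p − 6·q)    [distributive law]
= (192·p² − 520·p²·q − 224·p³ + 208·p·q − 128·p·q² + 32·p + 56·q − 224·q² + 168·q³)·(6·p − 6·q)    [combine like terms]
= 1152·p³ − 1152·p²·q − 3120·p³·q + 3120·p²·q² − 1344·p⁴ + 1344·p³·q + 1248·p²·q − 1248·p·q² − 768·p²·q² + 768·p·q³ + 192·p² − 192·p·q + 336·p·q − 336·q² − 1344·p·q² + 1344·q³ + 1008·p·q³ − 1008·q⁴    [distributive law]
= 1152·p³ + 96·p²·q − 1776·p³·q + 2352·p²·q² − 1344·p⁴ − 2592·p·q² + 1776·p·q³ + 192·p² + 144·p·q − 336·q² + 1344·q³ − 1008·q⁴    [combine like terms]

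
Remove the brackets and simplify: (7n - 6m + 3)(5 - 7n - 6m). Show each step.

(7n - 6m + 3)(5 - 7n - 6m)
= 35n - 49n^2 - 42mn - 30m + 42mn + 36m^2 + 15 - 21n - 18m    [distributive law]
= 14n - 49n^2 - 48m + 36m^2 + 15    [combine like terms]

14n - 49n^2 - 48m + 36m^2 + 15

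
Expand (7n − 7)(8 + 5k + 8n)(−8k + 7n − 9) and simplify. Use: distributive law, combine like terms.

−280k^2n − 203kn^2 − 560kn + 392n^3 − 504n^2 + 763k − 392n + 504 + 280k^2

(7n − 7)(8 + 5k + 8n)(−8k + 7n − 9)
= (56n + 35kn + 56n^2 − 56 − 35k − 56n)(−8k + 7n − 9)    [distributive law]
= (35kn + 56n^2 − 56 − 35k)(−8k + 7n − 9)    [combine like terms]
= −280k^2n + 245kn^2 − 315kn − 448kn^2 + 392n^3 − 504n^2 + 448k − 392n + 504 + 280k^2 − 245kn + 315k    [distributive law]
= −280k^2n − 203kn^2 − 560kn + 392n^3 − 504n^2 + 763k − 392n + 504 + 280k^2    [combine like terms]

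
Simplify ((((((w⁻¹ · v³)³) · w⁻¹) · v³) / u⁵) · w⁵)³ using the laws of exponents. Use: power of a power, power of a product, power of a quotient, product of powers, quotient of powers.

((((((w⁻¹ · v³)³) · w⁻¹) · v³) / u⁵) · w⁵)³
= ((((((w⁻¹ · v³)³) · w⁻¹) · v³) / u⁵)³) · ((w⁵)³)    [power of a product]
= ((((((w⁻¹ · v³)³) · w⁻¹) · v³)³) / ((u⁵)³)) · ((w⁵)³)    [power of a quotient]
= ((((((w⁻¹ · v³)³) · w⁻¹)³) · ((v³)³)) / ((u⁵)³)) · ((w⁵)³)    [power of a product]
= ((((((w⁻¹ · v³)³)³) · ((w⁻¹)³)) · ((v³)³)) / ((u⁵)³)) · ((w⁵)³)    [power of a product]
= (((((w⁻¹ · v³)⁹) · ((w⁻¹)³)) · ((v³)³)) / ((u⁵)³)) · ((w⁵)³)    [power of a power]
= ((((((w⁻¹)⁹) · ((v³)⁹)) · ((w⁻¹)³)) · ((v³)³)) / ((u⁵)³)) · ((w⁵)³)    [power of a product]
= ((((w⁻⁹ · ((v³)⁹)) · ((w⁻¹)³)) · ((v³)³)) / ((u⁵)³)) · ((w⁵)³)    [power of a power]
= ((((w⁻⁹ · v²⁷) · ((w⁻¹)³)) · ((v³)³)) / ((u⁵)³)) · ((w⁵)³)    [power of a power]
= ((((w⁻⁹ · v²⁷) · w⁻³) · ((v³)³)) / ((u⁵)³)) · ((w⁵)³)    [power of a power]
= ((((w⁻⁹ · v²⁷) · w⁻³) · v⁹) / ((u⁵)³)) · ((w⁵)³)    [power of a power]
= ((((w⁻⁹ · v²⁷) · w⁻³) · v⁹) / u¹⁵) · ((w⁵)³)    [power of a power]
= ((((w⁻⁹ · v²⁷) · w⁻³) · v⁹) / u¹⁵) · w¹⁵    [power of a power]
= u⁻¹⁵·v³⁶·w³    [quotient of powers; product of powers]

u⁻¹⁵·v³⁶·w³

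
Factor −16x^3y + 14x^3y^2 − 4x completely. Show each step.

−16x^3y + 14x^3y^2 − 4x
= 2(−8x^3y + 7x^3y^2 − 2x)    [factor out 2]
= 2x(−8x^2y + 7x^2y^2 − 2)    [factor out x]

2x(−8x^2y + 7x^2y^2 − 2)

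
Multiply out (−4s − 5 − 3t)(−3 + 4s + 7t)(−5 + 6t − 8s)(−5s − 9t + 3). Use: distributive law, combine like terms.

(−4s − 5 − 3t)(−3 + 4s + 7t)(−5 + 6t − 8s)(−5s − 9t + 3)
= (12s − 16s² − 28st + 15 − 20s − 35t + 9t − 12st − 21t²)(−5 + 6t − 8s)(−5s − 9t + 3)    [distributive law]
= (−8s − 16s² − 40st + 15 − 26t − 21t²)(−5 + 6t − 8s)(−5s − 9t + 3)    [combine like terms]
= (40s − 48st + 64s² + 80s² − 96s²t + 128s³ + 200st − 240st² + 320s²t − 75 + 90t − 120s + 130t − 156t² + 208st + 105t² − 126t³ + 168st²)(−5s − 9t + 3)    [distributive law]
= (−80s + 360st + 144s² + 224s²t + 128s³ − 72st² − 75 + 220t − 51t² − 126t³)(−5s − 9t + 3)    [combine like terms]
= 400s² + 720st − 240s − 1800s²t − 3240st² + 1080st − 720s³ − 1296s²t + 432s² − 1120s³t − 2016s²t² + 672s²t − 640s⁴ − 1152s³t + 384s³ + 360s²t² + 648st³ − 216st² + 375s + 675t − 225 − 1100st − 1980t² + 660t + 255st² + 459t³ − 153t² + 630st³ + 1134t⁴ − 378t³    [distributive law]
= 832s² + 700st + 135s − 2424s²t − 3201st² − 336s³ − 2272s³t − 1656s²t² − 640s⁴ + 1278st³ + 1335t − 225 − 2133t² + 81t³ + 1134t⁴    [combine like terms]

832s² + 700st + 135s − 2424s²t − 3201st² − 336s³ − 2272s³t − 1656s²t² − 640s⁴ + 1278st³ + 1335t − 225 − 2133t² + 81t³ + 1134t⁴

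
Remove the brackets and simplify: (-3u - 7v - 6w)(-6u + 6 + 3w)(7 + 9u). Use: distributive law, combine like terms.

(-3u - 7v - 6w)(-6u + 6 + 3w)(7 + 9u)
= (18u² - 18u - 9uw + 42uv - 42v - 21vw + 36uw - 36w - 18w²)(7 + 9u)    [distributive law]
= (18u² - 18u + 27uw + 42uv - 42v - 21vw - 36w - 18w²)(7 + 9u)    [combine like terms]
= 126u² + 162u³ - 126u - 162u² + 189uw + 243u²w + 294uv + 378u²v - 294v - 378uv - 147vw - 189uvw - 252w - 324uw - 126w² - 162uw²    [distributive law]
= -36u² + 162u³ - 126u - 135uw + 243u²w - 84uv + 378u²v - 294v - 147vw - 189uvw - 252w - 126w² - 162uw²    [combine like terms]

-36u² + 162u³ - 126u - 135uw + 243u²w - 84uv + 378u²v - 294v - 147vw - 189uvw - 252w - 126w² - 162uw²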